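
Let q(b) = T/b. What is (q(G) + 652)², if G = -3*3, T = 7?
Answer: 34351321/81 ≈ 4.2409e+5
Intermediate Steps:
G = -9
q(b) = 7/b
(q(G) + 652)² = (7/(-9) + 652)² = (7*(-⅑) + 652)² = (-7/9 + 652)² = (5861/9)² = 34351321/81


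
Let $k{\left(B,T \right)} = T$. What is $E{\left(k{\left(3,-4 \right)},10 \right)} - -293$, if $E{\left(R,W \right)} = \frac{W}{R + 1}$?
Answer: $\frac{869}{3} \approx 289.67$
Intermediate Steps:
$E{\left(R,W \right)} = \frac{W}{1 + R}$
$E{\left(k{\left(3,-4 \right)},10 \right)} - -293 = \frac{10}{1 - 4} - -293 = \frac{10}{-3} + 293 = 10 \left(- \frac{1}{3}\right) + 293 = - \frac{10}{3} + 293 = \frac{869}{3}$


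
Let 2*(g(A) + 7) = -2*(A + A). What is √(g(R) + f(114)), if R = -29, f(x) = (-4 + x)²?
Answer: √12151 ≈ 110.23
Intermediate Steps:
g(A) = -7 - 2*A (g(A) = -7 + (-2*(A + A))/2 = -7 + (-4*A)/2 = -7 - 2*A)
√(g(R) + f(114)) = √((-7 - 2*(-29)) + (-4 + 114)²) = √((-7 + 58) + 110²) = √(51 + 12100) = √12151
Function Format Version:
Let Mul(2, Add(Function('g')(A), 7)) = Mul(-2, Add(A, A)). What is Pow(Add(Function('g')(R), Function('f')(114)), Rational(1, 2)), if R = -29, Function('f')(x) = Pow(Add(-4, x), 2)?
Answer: Pow(12151, Rational(1, 2)) ≈ 110.23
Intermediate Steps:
Function('g')(A) = Add(-7, Mul(-2, A)) (Function('g')(A) = Add(-7, Mul(Rational(1, 2), Mul(-2, Add(A, A)))) = Add(-7, Mul(Rational(1, 2), Mul(-2, Mul(2, A)))) = Add(-7, Mul(Rational(1, 2), Mul(-4, A))) = Add(-7, Mul(-2, A)))
Pow(Add(Function('g')(R), Function('f')(114)), Rational(1, 2)) = Pow(Add(Add(-7, Mul(-2, -29)), Pow(Add(-4, 114), 2)), Rational(1, 2)) = Pow(Add(Add(-7, 58), Pow(110, 2)), Rational(1, 2)) = Pow(Add(51, 12100), Rational(1, 2)) = Pow(12151, Rational(1, 2))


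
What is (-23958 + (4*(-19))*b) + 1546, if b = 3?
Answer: -22640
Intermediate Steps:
(-23958 + (4*(-19))*b) + 1546 = (-23958 + (4*(-19))*3) + 1546 = (-23958 - 76*3) + 1546 = (-23958 - 228) + 1546 = -24186 + 1546 = -22640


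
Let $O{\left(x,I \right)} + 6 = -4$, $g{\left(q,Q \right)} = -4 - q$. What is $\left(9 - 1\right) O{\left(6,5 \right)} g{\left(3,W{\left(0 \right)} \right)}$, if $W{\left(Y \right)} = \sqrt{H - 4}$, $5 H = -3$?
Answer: $560$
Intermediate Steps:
$H = - \frac{3}{5}$ ($H = \frac{1}{5} \left(-3\right) = - \frac{3}{5} \approx -0.6$)
$W{\left(Y \right)} = \frac{i \sqrt{115}}{5}$ ($W{\left(Y \right)} = \sqrt{- \frac{3}{5} - 4} = \sqrt{- \frac{23}{5}} = \frac{i \sqrt{115}}{5}$)
$O{\left(x,I \right)} = -10$ ($O{\left(x,I \right)} = -6 - 4 = -10$)
$\left(9 - 1\right) O{\left(6,5 \right)} g{\left(3,W{\left(0 \right)} \right)} = \left(9 - 1\right) \left(-10\right) \left(-4 - 3\right) = 8 \left(-10\right) \left(-4 - 3\right) = \left(-80\right) \left(-7\right) = 560$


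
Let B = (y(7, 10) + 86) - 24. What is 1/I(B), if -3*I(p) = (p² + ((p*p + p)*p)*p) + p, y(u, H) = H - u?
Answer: -1/6043180 ≈ -1.6548e-7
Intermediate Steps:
B = 65 (B = ((10 - 1*7) + 86) - 24 = ((10 - 7) + 86) - 24 = (3 + 86) - 24 = 89 - 24 = 65)
I(p) = -p/3 - p²/3 - p²*(p + p²)/3 (I(p) = -((p² + ((p*p + p)*p)*p) + p)/3 = -((p² + ((p² + p)*p)*p) + p)/3 = -((p² + ((p + p²)*p)*p) + p)/3 = -((p² + (p*(p + p²))*p) + p)/3 = -((p² + p²*(p + p²)) + p)/3 = -(p + p² + p²*(p + p²))/3 = -p/3 - p²/3 - p²*(p + p²)/3)
1/I(B) = 1/(-⅓*65*(1 + 65 + 65² + 65³)) = 1/(-⅓*65*(1 + 65 + 4225 + 274625)) = 1/(-⅓*65*278916) = 1/(-6043180) = -1/6043180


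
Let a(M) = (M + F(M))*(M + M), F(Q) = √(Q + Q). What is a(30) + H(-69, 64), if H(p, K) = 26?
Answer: 1826 + 120*√15 ≈ 2290.8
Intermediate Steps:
F(Q) = √2*√Q (F(Q) = √(2*Q) = √2*√Q)
a(M) = 2*M*(M + √2*√M) (a(M) = (M + √2*√M)*(M + M) = (M + √2*√M)*(2*M) = 2*M*(M + √2*√M))
a(30) + H(-69, 64) = 2*30*(30 + √2*√30) + 26 = 2*30*(30 + 2*√15) + 26 = (1800 + 120*√15) + 26 = 1826 + 120*√15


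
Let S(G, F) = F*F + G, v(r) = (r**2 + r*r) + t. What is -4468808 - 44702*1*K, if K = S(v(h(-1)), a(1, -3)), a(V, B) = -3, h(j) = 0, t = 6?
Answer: -5139338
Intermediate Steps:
v(r) = 6 + 2*r**2 (v(r) = (r**2 + r*r) + 6 = (r**2 + r**2) + 6 = 2*r**2 + 6 = 6 + 2*r**2)
S(G, F) = G + F**2 (S(G, F) = F**2 + G = G + F**2)
K = 15 (K = (6 + 2*0**2) + (-3)**2 = (6 + 2*0) + 9 = (6 + 0) + 9 = 6 + 9 = 15)
-4468808 - 44702*1*K = -4468808 - 44702*1*15 = -4468808 - 44702*15 = -4468808 - 1*670530 = -4468808 - 670530 = -5139338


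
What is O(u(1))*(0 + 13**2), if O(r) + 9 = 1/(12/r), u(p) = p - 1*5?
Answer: -4732/3 ≈ -1577.3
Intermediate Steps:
u(p) = -5 + p (u(p) = p - 5 = -5 + p)
O(r) = -9 + r/12 (O(r) = -9 + 1/(12/r) = -9 + r/12)
O(u(1))*(0 + 13**2) = (-9 + (-5 + 1)/12)*(0 + 13**2) = (-9 + (1/12)*(-4))*(0 + 169) = (-9 - 1/3)*169 = -28/3*169 = -4732/3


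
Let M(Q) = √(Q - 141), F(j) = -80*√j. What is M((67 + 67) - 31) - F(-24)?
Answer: I*(√38 + 160*√6) ≈ 398.08*I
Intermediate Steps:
M(Q) = √(-141 + Q)
M((67 + 67) - 31) - F(-24) = √(-141 + ((67 + 67) - 31)) - (-80)*√(-24) = √(-141 + (134 - 31)) - (-80)*2*I*√6 = √(-141 + 103) - (-160)*I*√6 = √(-38) + 160*I*√6 = I*√38 + 160*I*√6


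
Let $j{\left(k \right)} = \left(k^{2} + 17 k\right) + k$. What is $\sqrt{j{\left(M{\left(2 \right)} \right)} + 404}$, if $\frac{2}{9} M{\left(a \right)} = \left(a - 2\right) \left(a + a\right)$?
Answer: $2 \sqrt{101} \approx 20.1$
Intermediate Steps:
$M{\left(a \right)} = 9 a \left(-2 + a\right)$ ($M{\left(a \right)} = \frac{9 \left(a - 2\right) \left(a + a\right)}{2} = \frac{9 \left(-2 + a\right) 2 a}{2} = \frac{9 \cdot 2 a \left(-2 + a\right)}{2} = 9 a \left(-2 + a\right)$)
$j{\left(k \right)} = k^{2} + 18 k$
$\sqrt{j{\left(M{\left(2 \right)} \right)} + 404} = \sqrt{9 \cdot 2 \left(-2 + 2\right) \left(18 + 9 \cdot 2 \left(-2 + 2\right)\right) + 404} = \sqrt{9 \cdot 2 \cdot 0 \left(18 + 9 \cdot 2 \cdot 0\right) + 404} = \sqrt{0 \left(18 + 0\right) + 404} = \sqrt{0 \cdot 18 + 404} = \sqrt{0 + 404} = \sqrt{404} = 2 \sqrt{101}$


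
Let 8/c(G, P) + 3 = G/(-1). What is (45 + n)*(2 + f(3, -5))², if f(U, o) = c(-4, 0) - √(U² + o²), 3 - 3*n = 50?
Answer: 11792/3 - 1760*√34/3 ≈ 509.84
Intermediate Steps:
n = -47/3 (n = 1 - ⅓*50 = 1 - 50/3 = -47/3 ≈ -15.667)
c(G, P) = 8/(-3 - G) (c(G, P) = 8/(-3 + G/(-1)) = 8/(-3 + G*(-1)) = 8/(-3 - G))
f(U, o) = 8 - √(U² + o²) (f(U, o) = -8/(3 - 4) - √(U² + o²) = -8/(-1) - √(U² + o²) = -8*(-1) - √(U² + o²) = 8 - √(U² + o²))
(45 + n)*(2 + f(3, -5))² = (45 - 47/3)*(2 + (8 - √(3² + (-5)²)))² = 88*(2 + (8 - √(9 + 25)))²/3 = 88*(2 + (8 - √34))²/3 = 88*(10 - √34)²/3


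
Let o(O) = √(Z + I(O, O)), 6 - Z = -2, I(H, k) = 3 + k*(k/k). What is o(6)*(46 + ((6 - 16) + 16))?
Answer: 52*√17 ≈ 214.40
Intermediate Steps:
I(H, k) = 3 + k (I(H, k) = 3 + k*1 = 3 + k)
Z = 8 (Z = 6 - 1*(-2) = 6 + 2 = 8)
o(O) = √(11 + O) (o(O) = √(8 + (3 + O)) = √(11 + O))
o(6)*(46 + ((6 - 16) + 16)) = √(11 + 6)*(46 + ((6 - 16) + 16)) = √17*(46 + (-10 + 16)) = √17*(46 + 6) = √17*52 = 52*√17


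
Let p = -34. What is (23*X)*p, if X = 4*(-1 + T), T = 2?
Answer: -3128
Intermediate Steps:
X = 4 (X = 4*(-1 + 2) = 4*1 = 4)
(23*X)*p = (23*4)*(-34) = 92*(-34) = -3128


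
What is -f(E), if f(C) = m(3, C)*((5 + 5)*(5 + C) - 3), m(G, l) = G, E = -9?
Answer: 129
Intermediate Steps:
f(C) = 141 + 30*C (f(C) = 3*((5 + 5)*(5 + C) - 3) = 3*(10*(5 + C) - 3) = 3*((50 + 10*C) - 3) = 3*(47 + 10*C) = 141 + 30*C)
-f(E) = -(141 + 30*(-9)) = -(141 - 270) = -1*(-129) = 129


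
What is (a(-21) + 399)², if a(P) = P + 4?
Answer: 145924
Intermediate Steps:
a(P) = 4 + P
(a(-21) + 399)² = ((4 - 21) + 399)² = (-17 + 399)² = 382² = 145924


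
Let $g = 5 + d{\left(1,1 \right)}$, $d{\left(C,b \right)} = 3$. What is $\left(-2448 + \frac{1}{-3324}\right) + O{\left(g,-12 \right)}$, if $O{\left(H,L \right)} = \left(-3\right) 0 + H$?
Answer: $- \frac{8110561}{3324} \approx -2440.0$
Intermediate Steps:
$g = 8$ ($g = 5 + 3 = 8$)
$O{\left(H,L \right)} = H$ ($O{\left(H,L \right)} = 0 + H = H$)
$\left(-2448 + \frac{1}{-3324}\right) + O{\left(g,-12 \right)} = \left(-2448 + \frac{1}{-3324}\right) + 8 = \left(-2448 - \frac{1}{3324}\right) + 8 = - \frac{8137153}{3324} + 8 = - \frac{8110561}{3324}$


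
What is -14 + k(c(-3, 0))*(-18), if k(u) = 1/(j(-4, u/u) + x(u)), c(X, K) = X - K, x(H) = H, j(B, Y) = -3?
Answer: -11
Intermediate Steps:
k(u) = 1/(-3 + u)
-14 + k(c(-3, 0))*(-18) = -14 - 18/(-3 + (-3 - 1*0)) = -14 - 18/(-3 + (-3 + 0)) = -14 - 18/(-3 - 3) = -14 - 18/(-6) = -14 - 1/6*(-18) = -14 + 3 = -11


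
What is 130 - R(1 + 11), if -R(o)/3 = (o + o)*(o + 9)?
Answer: 1642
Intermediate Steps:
R(o) = -6*o*(9 + o) (R(o) = -3*(o + o)*(o + 9) = -3*2*o*(9 + o) = -6*o*(9 + o))
130 - R(1 + 11) = 130 - (-6)*(1 + 11)*(9 + (1 + 11)) = 130 - (-6)*12*(9 + 12) = 130 - (-6)*12*21 = 130 - 1*(-1512) = 130 + 1512 = 1642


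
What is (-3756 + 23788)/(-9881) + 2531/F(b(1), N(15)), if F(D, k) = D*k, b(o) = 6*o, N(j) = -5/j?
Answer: -25048875/19762 ≈ -1267.5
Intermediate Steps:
(-3756 + 23788)/(-9881) + 2531/F(b(1), N(15)) = (-3756 + 23788)/(-9881) + 2531/(((6*1)*(-5/15))) = 20032*(-1/9881) + 2531/((6*(-5*1/15))) = -20032/9881 + 2531/((6*(-1/3))) = -20032/9881 + 2531/(-2) = -20032/9881 + 2531*(-1/2) = -20032/9881 - 2531/2 = -25048875/19762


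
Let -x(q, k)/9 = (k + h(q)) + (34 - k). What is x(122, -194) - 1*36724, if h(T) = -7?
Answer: -36967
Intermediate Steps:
x(q, k) = -243 (x(q, k) = -9*((k - 7) + (34 - k)) = -9*((-7 + k) + (34 - k)) = -9*27 = -243)
x(122, -194) - 1*36724 = -243 - 1*36724 = -243 - 36724 = -36967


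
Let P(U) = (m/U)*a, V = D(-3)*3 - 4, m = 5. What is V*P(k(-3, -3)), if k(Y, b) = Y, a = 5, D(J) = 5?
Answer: -275/3 ≈ -91.667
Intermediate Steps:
V = 11 (V = 5*3 - 4 = 15 - 4 = 11)
P(U) = 25/U (P(U) = (5/U)*5 = 25/U)
V*P(k(-3, -3)) = 11*(25/(-3)) = 11*(25*(-⅓)) = 11*(-25/3) = -275/3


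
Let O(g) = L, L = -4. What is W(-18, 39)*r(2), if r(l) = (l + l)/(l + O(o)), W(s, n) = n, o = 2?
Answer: -78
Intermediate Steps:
O(g) = -4
r(l) = 2*l/(-4 + l) (r(l) = (l + l)/(l - 4) = (2*l)/(-4 + l) = 2*l/(-4 + l))
W(-18, 39)*r(2) = 39*(2*2/(-4 + 2)) = 39*(2*2/(-2)) = 39*(2*2*(-½)) = 39*(-2) = -78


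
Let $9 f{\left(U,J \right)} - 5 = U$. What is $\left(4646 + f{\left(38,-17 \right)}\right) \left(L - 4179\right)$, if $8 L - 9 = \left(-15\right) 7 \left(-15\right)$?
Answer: $- \frac{55544239}{3} \approx -1.8515 \cdot 10^{7}$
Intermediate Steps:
$f{\left(U,J \right)} = \frac{5}{9} + \frac{U}{9}$
$L = 198$ ($L = \frac{9}{8} + \frac{\left(-15\right) 7 \left(-15\right)}{8} = \frac{9}{8} + \frac{\left(-105\right) \left(-15\right)}{8} = \frac{9}{8} + \frac{1}{8} \cdot 1575 = \frac{9}{8} + \frac{1575}{8} = 198$)
$\left(4646 + f{\left(38,-17 \right)}\right) \left(L - 4179\right) = \left(4646 + \left(\frac{5}{9} + \frac{1}{9} \cdot 38\right)\right) \left(198 - 4179\right) = \left(4646 + \left(\frac{5}{9} + \frac{38}{9}\right)\right) \left(-3981\right) = \left(4646 + \frac{43}{9}\right) \left(-3981\right) = \frac{41857}{9} \left(-3981\right) = - \frac{55544239}{3}$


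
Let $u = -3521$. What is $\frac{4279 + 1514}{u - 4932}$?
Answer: $- \frac{5793}{8453} \approx -0.68532$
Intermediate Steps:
$\frac{4279 + 1514}{u - 4932} = \frac{4279 + 1514}{-3521 - 4932} = \frac{5793}{-8453} = 5793 \left(- \frac{1}{8453}\right) = - \frac{5793}{8453}$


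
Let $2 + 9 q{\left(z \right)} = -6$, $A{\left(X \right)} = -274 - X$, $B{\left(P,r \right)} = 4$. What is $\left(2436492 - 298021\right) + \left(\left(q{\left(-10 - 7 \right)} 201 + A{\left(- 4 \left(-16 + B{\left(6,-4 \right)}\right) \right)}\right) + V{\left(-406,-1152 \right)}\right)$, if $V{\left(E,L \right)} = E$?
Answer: $\frac{6412693}{3} \approx 2.1376 \cdot 10^{6}$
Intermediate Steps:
$q{\left(z \right)} = - \frac{8}{9}$ ($q{\left(z \right)} = - \frac{2}{9} + \frac{1}{9} \left(-6\right) = - \frac{2}{9} - \frac{2}{3} = - \frac{8}{9}$)
$\left(2436492 - 298021\right) + \left(\left(q{\left(-10 - 7 \right)} 201 + A{\left(- 4 \left(-16 + B{\left(6,-4 \right)}\right) \right)}\right) + V{\left(-406,-1152 \right)}\right) = \left(2436492 - 298021\right) - \left(\frac{2576}{3} - 4 \left(-16 + 4\right)\right) = \left(2436492 - 298021\right) - \frac{2720}{3} = 2138471 - \frac{2720}{3} = \frac{6412693}{3}$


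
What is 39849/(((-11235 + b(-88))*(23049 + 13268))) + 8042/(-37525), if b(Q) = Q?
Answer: -3308505592147/15430932597275 ≈ -0.21441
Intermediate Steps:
39849/(((-11235 + b(-88))*(23049 + 13268))) + 8042/(-37525) = 39849/(((-11235 - 88)*(23049 + 13268))) + 8042/(-37525) = 39849/((-11323*36317)) + 8042*(-1/37525) = 39849/(-411217391) - 8042/37525 = 39849*(-1/411217391) - 8042/37525 = -39849/411217391 - 8042/37525 = -3308505592147/15430932597275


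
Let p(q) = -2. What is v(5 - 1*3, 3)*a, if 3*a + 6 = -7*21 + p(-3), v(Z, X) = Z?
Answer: -310/3 ≈ -103.33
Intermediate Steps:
a = -155/3 (a = -2 + (-7*21 - 2)/3 = -2 + (-147 - 2)/3 = -2 + (1/3)*(-149) = -2 - 149/3 = -155/3 ≈ -51.667)
v(5 - 1*3, 3)*a = (5 - 1*3)*(-155/3) = (5 - 3)*(-155/3) = 2*(-155/3) = -310/3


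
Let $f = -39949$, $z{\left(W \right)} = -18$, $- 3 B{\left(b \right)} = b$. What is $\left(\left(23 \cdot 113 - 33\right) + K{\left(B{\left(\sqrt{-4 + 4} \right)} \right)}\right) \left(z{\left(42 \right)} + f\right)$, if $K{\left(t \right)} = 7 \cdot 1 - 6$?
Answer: $-102595289$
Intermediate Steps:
$B{\left(b \right)} = - \frac{b}{3}$
$K{\left(t \right)} = 1$ ($K{\left(t \right)} = 7 - 6 = 1$)
$\left(\left(23 \cdot 113 - 33\right) + K{\left(B{\left(\sqrt{-4 + 4} \right)} \right)}\right) \left(z{\left(42 \right)} + f\right) = \left(\left(23 \cdot 113 - 33\right) + 1\right) \left(-18 - 39949\right) = \left(\left(2599 - 33\right) + 1\right) \left(-39967\right) = \left(2566 + 1\right) \left(-39967\right) = 2567 \left(-39967\right) = -102595289$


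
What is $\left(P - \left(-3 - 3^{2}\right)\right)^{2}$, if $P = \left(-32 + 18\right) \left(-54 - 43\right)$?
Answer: $1876900$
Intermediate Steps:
$P = 1358$ ($P = \left(-14\right) \left(-97\right) = 1358$)
$\left(P - \left(-3 - 3^{2}\right)\right)^{2} = \left(1358 - \left(-3 - 3^{2}\right)\right)^{2} = \left(1358 + \left(9 + 3\right)\right)^{2} = \left(1358 + 12\right)^{2} = 1370^{2} = 1876900$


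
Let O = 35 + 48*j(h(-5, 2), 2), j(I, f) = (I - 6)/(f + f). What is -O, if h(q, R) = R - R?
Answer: 37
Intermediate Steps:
h(q, R) = 0
j(I, f) = (-6 + I)/(2*f) (j(I, f) = (-6 + I)/((2*f)) = (-6 + I)*(1/(2*f)) = (-6 + I)/(2*f))
O = -37 (O = 35 + 48*((½)*(-6 + 0)/2) = 35 + 48*((½)*(½)*(-6)) = 35 + 48*(-3/2) = 35 - 72 = -37)
-O = -1*(-37) = 37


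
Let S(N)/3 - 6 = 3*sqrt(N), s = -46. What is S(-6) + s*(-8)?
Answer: 386 + 9*I*sqrt(6) ≈ 386.0 + 22.045*I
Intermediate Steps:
S(N) = 18 + 9*sqrt(N) (S(N) = 18 + 3*(3*sqrt(N)) = 18 + 9*sqrt(N))
S(-6) + s*(-8) = (18 + 9*sqrt(-6)) - 46*(-8) = (18 + 9*(I*sqrt(6))) + 368 = (18 + 9*I*sqrt(6)) + 368 = 386 + 9*I*sqrt(6)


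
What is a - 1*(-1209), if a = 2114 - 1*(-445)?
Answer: 3768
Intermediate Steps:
a = 2559 (a = 2114 + 445 = 2559)
a - 1*(-1209) = 2559 - 1*(-1209) = 2559 + 1209 = 3768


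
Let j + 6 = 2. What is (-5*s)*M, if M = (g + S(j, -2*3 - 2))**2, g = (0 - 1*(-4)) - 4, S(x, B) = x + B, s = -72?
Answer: 51840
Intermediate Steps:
j = -4 (j = -6 + 2 = -4)
S(x, B) = B + x
g = 0 (g = (0 + 4) - 4 = 4 - 4 = 0)
M = 144 (M = (0 + ((-2*3 - 2) - 4))**2 = (0 + ((-6 - 2) - 4))**2 = (0 + (-8 - 4))**2 = (0 - 12)**2 = (-12)**2 = 144)
(-5*s)*M = -5*(-72)*144 = 360*144 = 51840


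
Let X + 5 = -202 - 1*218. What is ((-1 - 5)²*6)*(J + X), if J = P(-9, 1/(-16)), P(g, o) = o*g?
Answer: -183357/2 ≈ -91679.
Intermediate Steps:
X = -425 (X = -5 + (-202 - 1*218) = -5 + (-202 - 218) = -5 - 420 = -425)
P(g, o) = g*o
J = 9/16 (J = -9/(-16) = -9*(-1/16) = 9/16 ≈ 0.56250)
((-1 - 5)²*6)*(J + X) = ((-1 - 5)²*6)*(9/16 - 425) = ((-6)²*6)*(-6791/16) = (36*6)*(-6791/16) = 216*(-6791/16) = -183357/2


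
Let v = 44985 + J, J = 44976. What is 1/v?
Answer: 1/89961 ≈ 1.1116e-5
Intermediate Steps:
v = 89961 (v = 44985 + 44976 = 89961)
1/v = 1/89961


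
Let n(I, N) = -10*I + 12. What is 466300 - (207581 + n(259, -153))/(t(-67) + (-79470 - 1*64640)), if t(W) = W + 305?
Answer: 67087718603/143872 ≈ 4.6630e+5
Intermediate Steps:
n(I, N) = 12 - 10*I
t(W) = 305 + W
466300 - (207581 + n(259, -153))/(t(-67) + (-79470 - 1*64640)) = 466300 - (207581 + (12 - 10*259))/((305 - 67) + (-79470 - 1*64640)) = 466300 - (207581 + (12 - 2590))/(238 + (-79470 - 64640)) = 466300 - (207581 - 2578)/(238 - 144110) = 466300 - 205003/(-143872) = 466300 - 205003*(-1)/143872 = 466300 - 1*(-205003/143872) = 466300 + 205003/143872 = 67087718603/143872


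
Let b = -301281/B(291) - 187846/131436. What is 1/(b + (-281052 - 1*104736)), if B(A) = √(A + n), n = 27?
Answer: -88306946788205178/34002549334818664916903 + 216864851854374*√318/34002549334818664916903 ≈ -2.4833e-6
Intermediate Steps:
B(A) = √(27 + A) (B(A) = √(A + 27) = √(27 + A))
b = -93923/65718 - 100427*√318/106 (b = -301281/√(27 + 291) - 187846/131436 = -301281*√318/318 - 187846*1/131436 = -100427*√318/106 - 93923/65718 = -93923/65718 - 100427*√318/106 ≈ -16896.)
1/(b + (-281052 - 1*104736)) = 1/((-93923/65718 - 100427*√318/106) + (-281052 - 1*104736)) = 1/((-93923/65718 - 100427*√318/106) + (-281052 - 104736)) = 1/((-93923/65718 - 100427*√318/106) - 385788) = 1/(-25353309707/65718 - 100427*√318/106)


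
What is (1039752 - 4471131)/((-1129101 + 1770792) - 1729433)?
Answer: 3431379/1087742 ≈ 3.1546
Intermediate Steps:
(1039752 - 4471131)/((-1129101 + 1770792) - 1729433) = -3431379/(641691 - 1729433) = -3431379/(-1087742) = -3431379*(-1/1087742) = 3431379/1087742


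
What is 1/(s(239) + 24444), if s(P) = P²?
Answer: 1/81565 ≈ 1.2260e-5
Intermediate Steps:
1/(s(239) + 24444) = 1/(239² + 24444) = 1/(57121 + 24444) = 1/81565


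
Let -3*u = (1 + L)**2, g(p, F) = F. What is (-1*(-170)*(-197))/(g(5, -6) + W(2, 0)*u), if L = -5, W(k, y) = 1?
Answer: 2955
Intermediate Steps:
u = -16/3 (u = -(1 - 5)**2/3 = -1/3*(-4)**2 = -1/3*16 = -16/3 ≈ -5.3333)
(-1*(-170)*(-197))/(g(5, -6) + W(2, 0)*u) = (-1*(-170)*(-197))/(-6 + 1*(-16/3)) = (170*(-197))/(-6 - 16/3) = -33490/(-34/3) = -33490*(-3/34) = 2955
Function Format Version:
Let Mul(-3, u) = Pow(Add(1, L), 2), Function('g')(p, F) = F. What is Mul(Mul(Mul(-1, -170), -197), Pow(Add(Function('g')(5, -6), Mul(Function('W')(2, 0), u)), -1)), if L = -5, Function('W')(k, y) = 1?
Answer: 2955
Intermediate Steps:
u = Rational(-16, 3) (u = Mul(Rational(-1, 3), Pow(Add(1, -5), 2)) = Mul(Rational(-1, 3), Pow(-4, 2)) = Mul(Rational(-1, 3), 16) = Rational(-16, 3) ≈ -5.3333)
Mul(Mul(Mul(-1, -170), -197), Pow(Add(Function('g')(5, -6), Mul(Function('W')(2, 0), u)), -1)) = Mul(Mul(Mul(-1, -170), -197), Pow(Add(-6, Mul(1, Rational(-16, 3))), -1)) = Mul(Mul(170, -197), Pow(Add(-6, Rational(-16, 3)), -1)) = Mul(-33490, Pow(Rational(-34, 3), -1)) = Mul(-33490, Rational(-3, 34)) = 2955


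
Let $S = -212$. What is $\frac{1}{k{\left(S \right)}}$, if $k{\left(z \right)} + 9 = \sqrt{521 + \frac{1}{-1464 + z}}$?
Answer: $\frac{5028}{245813} + \frac{2 \sqrt{365868705}}{737439} \approx 0.072331$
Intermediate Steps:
$k{\left(z \right)} = -9 + \sqrt{521 + \frac{1}{-1464 + z}}$
$\frac{1}{k{\left(S \right)}} = \frac{1}{-9 + \sqrt{\frac{-762743 + 521 \left(-212\right)}{-1464 - 212}}} = \frac{1}{-9 + \sqrt{\frac{-762743 - 110452}{-1676}}} = \frac{1}{-9 + \sqrt{\left(- \frac{1}{1676}\right) \left(-873195\right)}} = \frac{1}{-9 + \sqrt{\frac{873195}{1676}}} = \frac{1}{-9 + \frac{\sqrt{365868705}}{838}}$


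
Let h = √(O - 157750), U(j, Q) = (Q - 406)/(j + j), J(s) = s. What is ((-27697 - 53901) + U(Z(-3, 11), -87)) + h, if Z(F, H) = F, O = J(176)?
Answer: -489095/6 + I*√157574 ≈ -81516.0 + 396.96*I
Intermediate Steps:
O = 176
U(j, Q) = (-406 + Q)/(2*j) (U(j, Q) = (-406 + Q)/((2*j)) = (-406 + Q)*(1/(2*j)) = (-406 + Q)/(2*j))
h = I*√157574 (h = √(176 - 157750) = √(-157574) = I*√157574 ≈ 396.96*I)
((-27697 - 53901) + U(Z(-3, 11), -87)) + h = ((-27697 - 53901) + (½)*(-406 - 87)/(-3)) + I*√157574 = (-81598 + (½)*(-⅓)*(-493)) + I*√157574 = (-81598 + 493/6) + I*√157574 = -489095/6 + I*√157574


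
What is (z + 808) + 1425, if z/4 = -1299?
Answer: -2963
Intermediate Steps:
z = -5196 (z = 4*(-1299) = -5196)
(z + 808) + 1425 = (-5196 + 808) + 1425 = -4388 + 1425 = -2963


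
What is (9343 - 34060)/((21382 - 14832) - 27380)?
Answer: 24717/20830 ≈ 1.1866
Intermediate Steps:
(9343 - 34060)/((21382 - 14832) - 27380) = -24717/(6550 - 27380) = -24717/(-20830) = -24717*(-1/20830) = 24717/20830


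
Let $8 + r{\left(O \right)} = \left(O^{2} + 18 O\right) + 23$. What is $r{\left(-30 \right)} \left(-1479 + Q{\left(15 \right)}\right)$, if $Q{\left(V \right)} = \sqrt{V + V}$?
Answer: $-554625 + 375 \sqrt{30} \approx -5.5257 \cdot 10^{5}$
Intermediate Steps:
$r{\left(O \right)} = 15 + O^{2} + 18 O$ ($r{\left(O \right)} = -8 + \left(\left(O^{2} + 18 O\right) + 23\right) = -8 + \left(23 + O^{2} + 18 O\right) = 15 + O^{2} + 18 O$)
$Q{\left(V \right)} = \sqrt{2} \sqrt{V}$ ($Q{\left(V \right)} = \sqrt{2 V} = \sqrt{2} \sqrt{V}$)
$r{\left(-30 \right)} \left(-1479 + Q{\left(15 \right)}\right) = \left(15 + \left(-30\right)^{2} + 18 \left(-30\right)\right) \left(-1479 + \sqrt{2} \sqrt{15}\right) = \left(15 + 900 - 540\right) \left(-1479 + \sqrt{30}\right) = 375 \left(-1479 + \sqrt{30}\right) = -554625 + 375 \sqrt{30}$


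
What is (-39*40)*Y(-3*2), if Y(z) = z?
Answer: 9360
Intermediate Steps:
(-39*40)*Y(-3*2) = (-39*40)*(-3*2) = -1560*(-6) = 9360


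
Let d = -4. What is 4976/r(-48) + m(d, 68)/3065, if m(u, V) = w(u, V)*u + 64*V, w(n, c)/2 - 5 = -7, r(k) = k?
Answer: -940111/9195 ≈ -102.24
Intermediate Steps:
w(n, c) = -4 (w(n, c) = 10 + 2*(-7) = 10 - 14 = -4)
m(u, V) = -4*u + 64*V
4976/r(-48) + m(d, 68)/3065 = 4976/(-48) + (-4*(-4) + 64*68)/3065 = 4976*(-1/48) + (16 + 4352)*(1/3065) = -311/3 + 4368*(1/3065) = -311/3 + 4368/3065 = -940111/9195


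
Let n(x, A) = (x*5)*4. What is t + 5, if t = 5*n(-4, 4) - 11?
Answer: -406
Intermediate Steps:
n(x, A) = 20*x (n(x, A) = (5*x)*4 = 20*x)
t = -411 (t = 5*(20*(-4)) - 11 = 5*(-80) - 11 = -400 - 11 = -411)
t + 5 = -411 + 5 = -406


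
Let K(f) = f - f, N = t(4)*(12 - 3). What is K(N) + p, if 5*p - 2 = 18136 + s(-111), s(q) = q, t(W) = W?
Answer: 18027/5 ≈ 3605.4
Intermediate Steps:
N = 36 (N = 4*(12 - 3) = 4*9 = 36)
K(f) = 0
p = 18027/5 (p = ⅖ + (18136 - 111)/5 = ⅖ + (⅕)*18025 = ⅖ + 3605 = 18027/5 ≈ 3605.4)
K(N) + p = 0 + 18027/5 = 18027/5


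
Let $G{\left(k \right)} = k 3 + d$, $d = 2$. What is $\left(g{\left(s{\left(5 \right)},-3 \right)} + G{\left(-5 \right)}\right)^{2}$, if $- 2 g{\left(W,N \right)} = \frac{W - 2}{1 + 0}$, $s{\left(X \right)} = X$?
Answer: $\frac{841}{4} \approx 210.25$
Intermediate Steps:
$g{\left(W,N \right)} = 1 - \frac{W}{2}$ ($g{\left(W,N \right)} = - \frac{\left(W - 2\right) \frac{1}{1 + 0}}{2} = - \frac{\left(-2 + W\right) 1^{-1}}{2} = - \frac{\left(-2 + W\right) 1}{2} = - \frac{-2 + W}{2} = 1 - \frac{W}{2}$)
$G{\left(k \right)} = 2 + 3 k$ ($G{\left(k \right)} = k 3 + 2 = 3 k + 2 = 2 + 3 k$)
$\left(g{\left(s{\left(5 \right)},-3 \right)} + G{\left(-5 \right)}\right)^{2} = \left(\left(1 - \frac{5}{2}\right) + \left(2 + 3 \left(-5\right)\right)\right)^{2} = \left(\left(1 - \frac{5}{2}\right) + \left(2 - 15\right)\right)^{2} = \left(- \frac{3}{2} - 13\right)^{2} = \left(- \frac{29}{2}\right)^{2} = \frac{841}{4}$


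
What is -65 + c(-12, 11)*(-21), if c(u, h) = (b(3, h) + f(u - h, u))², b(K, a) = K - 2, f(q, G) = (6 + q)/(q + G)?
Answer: -19487/175 ≈ -111.35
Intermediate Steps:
f(q, G) = (6 + q)/(G + q)
b(K, a) = -2 + K
c(u, h) = (1 + (6 + u - h)/(-h + 2*u))² (c(u, h) = ((-2 + 3) + (6 + (u - h))/(u + (u - h)))² = (1 + (6 + u - h)/(-h + 2*u))²)
-65 + c(-12, 11)*(-21) = -65 + ((6 - 2*11 + 3*(-12))²/(-1*11 + 2*(-12))²)*(-21) = -65 + ((6 - 22 - 36)²/(-11 - 24)²)*(-21) = -65 + ((-52)²/(-35)²)*(-21) = -65 + ((1/1225)*2704)*(-21) = -65 + (2704/1225)*(-21) = -65 - 8112/175 = -19487/175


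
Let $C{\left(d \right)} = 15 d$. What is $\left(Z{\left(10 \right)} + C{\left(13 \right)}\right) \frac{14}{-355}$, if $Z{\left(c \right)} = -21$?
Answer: $- \frac{2436}{355} \approx -6.862$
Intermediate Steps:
$\left(Z{\left(10 \right)} + C{\left(13 \right)}\right) \frac{14}{-355} = \left(-21 + 15 \cdot 13\right) \frac{14}{-355} = \left(-21 + 195\right) 14 \left(- \frac{1}{355}\right) = 174 \left(- \frac{14}{355}\right) = - \frac{2436}{355}$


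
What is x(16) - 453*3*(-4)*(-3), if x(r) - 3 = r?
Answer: -16289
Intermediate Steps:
x(r) = 3 + r
x(16) - 453*3*(-4)*(-3) = (3 + 16) - 453*3*(-4)*(-3) = 19 - (-5436)*(-3) = 19 - 453*36 = 19 - 16308 = -16289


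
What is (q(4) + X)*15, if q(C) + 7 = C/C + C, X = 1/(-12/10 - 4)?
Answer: -855/26 ≈ -32.885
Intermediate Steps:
X = -5/26 (X = 1/(-12*⅒ - 4) = 1/(-6/5 - 4) = 1/(-26/5) = -5/26 ≈ -0.19231)
q(C) = -6 + C (q(C) = -7 + (C/C + C) = -7 + (1 + C) = -6 + C)
(q(4) + X)*15 = ((-6 + 4) - 5/26)*15 = (-2 - 5/26)*15 = -57/26*15 = -855/26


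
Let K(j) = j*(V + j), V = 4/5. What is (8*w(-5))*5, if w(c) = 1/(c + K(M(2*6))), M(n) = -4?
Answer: 200/39 ≈ 5.1282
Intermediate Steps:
V = ⅘ (V = 4*(⅕) = ⅘ ≈ 0.80000)
K(j) = j*(⅘ + j)
w(c) = 1/(64/5 + c) (w(c) = 1/(c + (⅕)*(-4)*(4 + 5*(-4))) = 1/(c + (⅕)*(-4)*(4 - 20)) = 1/(c + (⅕)*(-4)*(-16)) = 1/(c + 64/5) = 1/(64/5 + c))
(8*w(-5))*5 = (8*(5/(64 + 5*(-5))))*5 = (8*(5/(64 - 25)))*5 = (8*(5/39))*5 = (40/39)*5 = 200/39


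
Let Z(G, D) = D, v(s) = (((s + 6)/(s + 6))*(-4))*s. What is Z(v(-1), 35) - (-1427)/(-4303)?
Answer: 149178/4303 ≈ 34.668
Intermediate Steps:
v(s) = -4*s (v(s) = (((6 + s)/(6 + s))*(-4))*s = (1*(-4))*s = -4*s)
Z(v(-1), 35) - (-1427)/(-4303) = 35 - (-1427)/(-4303) = 35 - (-1427)*(-1)/4303 = 35 - 1*1427/4303 = 35 - 1427/4303 = 149178/4303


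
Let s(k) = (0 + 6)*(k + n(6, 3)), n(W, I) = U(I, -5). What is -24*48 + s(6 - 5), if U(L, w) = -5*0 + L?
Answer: -1128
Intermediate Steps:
U(L, w) = L (U(L, w) = 0 + L = L)
n(W, I) = I
s(k) = 18 + 6*k (s(k) = (0 + 6)*(k + 3) = 6*(3 + k) = 18 + 6*k)
-24*48 + s(6 - 5) = -24*48 + (18 + 6*(6 - 5)) = -1152 + (18 + 6*1) = -1152 + (18 + 6) = -1152 + 24 = -1128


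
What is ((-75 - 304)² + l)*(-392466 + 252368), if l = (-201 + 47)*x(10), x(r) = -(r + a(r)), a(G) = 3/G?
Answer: -101730201328/5 ≈ -2.0346e+10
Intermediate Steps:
x(r) = -r - 3/r (x(r) = -(r + 3/r) = -r - 3/r)
l = 7931/5 (l = (-201 + 47)*(-1*10 - 3/10) = -154*(-10 - 3*⅒) = -154*(-10 - 3/10) = -154*(-103/10) = 7931/5 ≈ 1586.2)
((-75 - 304)² + l)*(-392466 + 252368) = ((-75 - 304)² + 7931/5)*(-392466 + 252368) = ((-379)² + 7931/5)*(-140098) = (143641 + 7931/5)*(-140098) = (726136/5)*(-140098) = -101730201328/5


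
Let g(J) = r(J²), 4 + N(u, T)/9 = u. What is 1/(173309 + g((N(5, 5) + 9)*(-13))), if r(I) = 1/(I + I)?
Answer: 109512/18979415209 ≈ 5.7700e-6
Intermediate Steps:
N(u, T) = -36 + 9*u
r(I) = 1/(2*I)
g(J) = 1/(2*J²) (g(J) = 1/(2*(J²)) = 1/(2*J²))
1/(173309 + g((N(5, 5) + 9)*(-13))) = 1/(173309 + 1/(2*(((-36 + 9*5) + 9)*(-13))²)) = 1/(173309 + 1/(2*(((-36 + 45) + 9)*(-13))²)) = 1/(173309 + 1/(2*((9 + 9)*(-13))²)) = 1/(173309 + 1/(2*(18*(-13))²)) = 1/(173309 + (½)/(-234)²) = 1/(173309 + (½)*(1/54756)) = 1/(173309 + 1/109512) = 1/(18979415209/109512) = 109512/18979415209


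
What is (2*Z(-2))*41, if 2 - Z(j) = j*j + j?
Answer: 0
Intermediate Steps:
Z(j) = 2 - j - j² (Z(j) = 2 - (j*j + j) = 2 - (j² + j) = 2 - (j + j²) = 2 + (-j - j²) = 2 - j - j²)
(2*Z(-2))*41 = (2*(2 - 1*(-2) - 1*(-2)²))*41 = (2*(2 + 2 - 1*4))*41 = (2*(2 + 2 - 4))*41 = (2*0)*41 = 0*41 = 0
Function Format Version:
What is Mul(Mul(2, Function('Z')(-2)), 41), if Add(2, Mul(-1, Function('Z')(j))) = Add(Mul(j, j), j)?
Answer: 0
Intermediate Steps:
Function('Z')(j) = Add(2, Mul(-1, j), Mul(-1, Pow(j, 2))) (Function('Z')(j) = Add(2, Mul(-1, Add(Mul(j, j), j))) = Add(2, Mul(-1, Add(Pow(j, 2), j))) = Add(2, Mul(-1, Add(j, Pow(j, 2)))) = Add(2, Add(Mul(-1, j), Mul(-1, Pow(j, 2)))) = Add(2, Mul(-1, j), Mul(-1, Pow(j, 2))))
Mul(Mul(2, Function('Z')(-2)), 41) = Mul(Mul(2, Add(2, Mul(-1, -2), Mul(-1, Pow(-2, 2)))), 41) = Mul(Mul(2, Add(2, 2, Mul(-1, 4))), 41) = Mul(Mul(2, Add(2, 2, -4)), 41) = Mul(Mul(2, 0), 41) = Mul(0, 41) = 0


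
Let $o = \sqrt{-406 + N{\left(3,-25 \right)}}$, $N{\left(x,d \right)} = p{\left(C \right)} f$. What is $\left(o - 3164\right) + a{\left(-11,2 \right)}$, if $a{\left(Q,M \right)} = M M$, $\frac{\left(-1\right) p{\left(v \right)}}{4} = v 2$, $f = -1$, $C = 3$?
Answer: $-3160 + i \sqrt{382} \approx -3160.0 + 19.545 i$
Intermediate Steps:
$p{\left(v \right)} = - 8 v$ ($p{\left(v \right)} = - 4 v 2 = - 4 \cdot 2 v = - 8 v$)
$N{\left(x,d \right)} = 24$ ($N{\left(x,d \right)} = \left(-8\right) 3 \left(-1\right) = \left(-24\right) \left(-1\right) = 24$)
$o = i \sqrt{382}$ ($o = \sqrt{-406 + 24} = \sqrt{-382} = i \sqrt{382} \approx 19.545 i$)
$a{\left(Q,M \right)} = M^{2}$
$\left(o - 3164\right) + a{\left(-11,2 \right)} = \left(i \sqrt{382} - 3164\right) + 2^{2} = \left(-3164 + i \sqrt{382}\right) + 4 = -3160 + i \sqrt{382}$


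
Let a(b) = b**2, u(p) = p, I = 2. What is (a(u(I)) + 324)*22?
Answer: 7216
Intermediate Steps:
(a(u(I)) + 324)*22 = (2**2 + 324)*22 = (4 + 324)*22 = 328*22 = 7216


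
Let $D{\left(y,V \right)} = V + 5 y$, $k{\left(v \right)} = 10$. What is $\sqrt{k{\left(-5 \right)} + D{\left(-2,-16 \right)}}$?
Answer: $4 i \approx 4.0 i$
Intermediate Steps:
$\sqrt{k{\left(-5 \right)} + D{\left(-2,-16 \right)}} = \sqrt{10 + \left(-16 + 5 \left(-2\right)\right)} = \sqrt{10 - 26} = \sqrt{-16} = 4 i$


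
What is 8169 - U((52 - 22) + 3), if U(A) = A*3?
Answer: 8070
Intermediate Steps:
U(A) = 3*A
8169 - U((52 - 22) + 3) = 8169 - 3*((52 - 22) + 3) = 8169 - 3*(30 + 3) = 8169 - 3*33 = 8169 - 1*99 = 8169 - 99 = 8070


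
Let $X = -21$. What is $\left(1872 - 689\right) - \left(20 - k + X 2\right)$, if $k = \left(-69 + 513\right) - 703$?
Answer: $946$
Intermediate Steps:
$k = -259$ ($k = 444 - 703 = -259$)
$\left(1872 - 689\right) - \left(20 - k + X 2\right) = \left(1872 - 689\right) - \left(279 - 42\right) = \left(1872 - 689\right) - 237 = 1183 - 237 = 946$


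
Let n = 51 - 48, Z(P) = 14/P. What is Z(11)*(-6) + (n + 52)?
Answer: 521/11 ≈ 47.364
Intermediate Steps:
n = 3
Z(11)*(-6) + (n + 52) = (14/11)*(-6) + (3 + 52) = (14*(1/11))*(-6) + 55 = (14/11)*(-6) + 55 = -84/11 + 55 = 521/11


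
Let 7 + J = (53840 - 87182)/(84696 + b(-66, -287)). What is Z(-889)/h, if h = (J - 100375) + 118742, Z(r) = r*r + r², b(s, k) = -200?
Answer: 9539851888/110808087 ≈ 86.094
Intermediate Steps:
Z(r) = 2*r² (Z(r) = r² + r² = 2*r²)
J = -312407/42248 (J = -7 + (53840 - 87182)/(84696 - 200) = -7 - 33342/84496 = -7 - 33342*1/84496 = -7 - 16671/42248 = -312407/42248 ≈ -7.3946)
h = 775656609/42248 (h = (-312407/42248 - 100375) + 118742 = -4240955407/42248 + 118742 = 775656609/42248 ≈ 18360.)
Z(-889)/h = (2*(-889)²)/(775656609/42248) = (2*790321)*(42248/775656609) = 1580642*(42248/775656609) = 9539851888/110808087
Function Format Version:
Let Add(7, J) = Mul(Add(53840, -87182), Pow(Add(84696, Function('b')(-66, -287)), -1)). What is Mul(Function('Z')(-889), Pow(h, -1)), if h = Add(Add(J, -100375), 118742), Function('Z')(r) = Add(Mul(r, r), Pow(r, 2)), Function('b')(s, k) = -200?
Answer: Rational(9539851888, 110808087) ≈ 86.094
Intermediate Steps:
Function('Z')(r) = Mul(2, Pow(r, 2)) (Function('Z')(r) = Add(Pow(r, 2), Pow(r, 2)) = Mul(2, Pow(r, 2)))
J = Rational(-312407, 42248) (J = Add(-7, Mul(Add(53840, -87182), Pow(Add(84696, -200), -1))) = Add(-7, Mul(-33342, Pow(84496, -1))) = Add(-7, Mul(-33342, Rational(1, 84496))) = Add(-7, Rational(-16671, 42248)) = Rational(-312407, 42248) ≈ -7.3946)
h = Rational(775656609, 42248) (h = Add(Add(Rational(-312407, 42248), -100375), 118742) = Add(Rational(-4240955407, 42248), 118742) = Rational(775656609, 42248) ≈ 18360.)
Mul(Function('Z')(-889), Pow(h, -1)) = Mul(Mul(2, Pow(-889, 2)), Pow(Rational(775656609, 42248), -1)) = Mul(Mul(2, 790321), Rational(42248, 775656609)) = Mul(1580642, Rational(42248, 775656609)) = Rational(9539851888, 110808087)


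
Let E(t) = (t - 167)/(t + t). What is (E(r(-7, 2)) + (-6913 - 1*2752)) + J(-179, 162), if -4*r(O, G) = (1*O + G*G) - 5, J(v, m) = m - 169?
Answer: -38853/4 ≈ -9713.3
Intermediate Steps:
J(v, m) = -169 + m
r(O, G) = 5/4 - O/4 - G²/4 (r(O, G) = -((1*O + G*G) - 5)/4 = -((O + G²) - 5)/4 = -(-5 + O + G²)/4 = 5/4 - O/4 - G²/4)
E(t) = (-167 + t)/(2*t) (E(t) = (-167 + t)/((2*t)) = (-167 + t)*(1/(2*t)) = (-167 + t)/(2*t))
(E(r(-7, 2)) + (-6913 - 1*2752)) + J(-179, 162) = ((-167 + (5/4 - ¼*(-7) - ¼*2²))/(2*(5/4 - ¼*(-7) - ¼*2²)) + (-6913 - 1*2752)) + (-169 + 162) = ((-167 + (5/4 + 7/4 - ¼*4))/(2*(5/4 + 7/4 - ¼*4)) + (-6913 - 2752)) - 7 = ((-167 + (5/4 + 7/4 - 1))/(2*(5/4 + 7/4 - 1)) - 9665) - 7 = ((½)*(-167 + 2)/2 - 9665) - 7 = ((½)*(½)*(-165) - 9665) - 7 = (-165/4 - 9665) - 7 = -38825/4 - 7 = -38853/4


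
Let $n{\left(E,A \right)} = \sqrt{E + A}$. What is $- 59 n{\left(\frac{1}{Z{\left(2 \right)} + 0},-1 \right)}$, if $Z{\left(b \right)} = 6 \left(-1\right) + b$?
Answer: $- \frac{59 i \sqrt{5}}{2} \approx - 65.964 i$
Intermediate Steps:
$Z{\left(b \right)} = -6 + b$
$n{\left(E,A \right)} = \sqrt{A + E}$
$- 59 n{\left(\frac{1}{Z{\left(2 \right)} + 0},-1 \right)} = - 59 \sqrt{-1 + \frac{1}{\left(-6 + 2\right) + 0}} = - 59 \sqrt{-1 + \frac{1}{-4 + 0}} = - 59 \sqrt{-1 + \frac{1}{-4}} = - 59 \sqrt{-1 - \frac{1}{4}} = - 59 \sqrt{- \frac{5}{4}} = - 59 \frac{i \sqrt{5}}{2} = - \frac{59 i \sqrt{5}}{2}$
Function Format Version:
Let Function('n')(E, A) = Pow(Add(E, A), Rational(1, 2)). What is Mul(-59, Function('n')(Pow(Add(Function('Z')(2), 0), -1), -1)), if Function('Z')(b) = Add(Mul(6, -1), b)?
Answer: Mul(Rational(-59, 2), I, Pow(5, Rational(1, 2))) ≈ Mul(-65.964, I)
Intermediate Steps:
Function('Z')(b) = Add(-6, b)
Function('n')(E, A) = Pow(Add(A, E), Rational(1, 2))
Mul(-59, Function('n')(Pow(Add(Function('Z')(2), 0), -1), -1)) = Mul(-59, Pow(Add(-1, Pow(Add(Add(-6, 2), 0), -1)), Rational(1, 2))) = Mul(-59, Pow(Add(-1, Pow(Add(-4, 0), -1)), Rational(1, 2))) = Mul(-59, Pow(Add(-1, Pow(-4, -1)), Rational(1, 2))) = Mul(-59, Pow(Add(-1, Rational(-1, 4)), Rational(1, 2))) = Mul(-59, Pow(Rational(-5, 4), Rational(1, 2))) = Mul(-59, Mul(Rational(1, 2), I, Pow(5, Rational(1, 2)))) = Mul(Rational(-59, 2), I, Pow(5, Rational(1, 2)))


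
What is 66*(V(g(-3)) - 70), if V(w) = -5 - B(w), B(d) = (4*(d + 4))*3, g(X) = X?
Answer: -5742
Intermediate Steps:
B(d) = 48 + 12*d (B(d) = (4*(4 + d))*3 = (16 + 4*d)*3 = 48 + 12*d)
V(w) = -53 - 12*w (V(w) = -5 - (48 + 12*w) = -5 + (-48 - 12*w) = -53 - 12*w)
66*(V(g(-3)) - 70) = 66*((-53 - 12*(-3)) - 70) = 66*((-53 + 36) - 70) = 66*(-17 - 70) = 66*(-87) = -5742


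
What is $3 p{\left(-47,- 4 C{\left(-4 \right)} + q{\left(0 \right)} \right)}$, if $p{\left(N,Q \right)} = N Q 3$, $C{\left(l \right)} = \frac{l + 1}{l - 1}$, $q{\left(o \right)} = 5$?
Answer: $- \frac{5499}{5} \approx -1099.8$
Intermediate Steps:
$C{\left(l \right)} = \frac{1 + l}{-1 + l}$
$p{\left(N,Q \right)} = 3 N Q$
$3 p{\left(-47,- 4 C{\left(-4 \right)} + q{\left(0 \right)} \right)} = 3 \cdot 3 \left(-47\right) \left(- 4 \frac{1 - 4}{-1 - 4} + 5\right) = 3 \cdot 3 \left(-47\right) \left(- 4 \frac{1}{-5} \left(-3\right) + 5\right) = 3 \cdot 3 \left(-47\right) \left(- 4 \left(\left(- \frac{1}{5}\right) \left(-3\right)\right) + 5\right) = 3 \cdot 3 \left(-47\right) \left(\left(-4\right) \frac{3}{5} + 5\right) = 3 \cdot 3 \left(-47\right) \left(- \frac{12}{5} + 5\right) = 3 \cdot 3 \left(-47\right) \frac{13}{5} = 3 \left(- \frac{1833}{5}\right) = - \frac{5499}{5}$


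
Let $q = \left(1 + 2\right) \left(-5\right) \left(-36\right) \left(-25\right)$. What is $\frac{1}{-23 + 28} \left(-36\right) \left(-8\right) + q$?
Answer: $- \frac{67212}{5} \approx -13442.0$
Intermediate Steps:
$q = -13500$ ($q = 3 \left(-5\right) \left(-36\right) \left(-25\right) = \left(-15\right) \left(-36\right) \left(-25\right) = 540 \left(-25\right) = -13500$)
$\frac{1}{-23 + 28} \left(-36\right) \left(-8\right) + q = \frac{1}{-23 + 28} \left(-36\right) \left(-8\right) - 13500 = \frac{1}{5} \left(-36\right) \left(-8\right) - 13500 = \left(- \frac{36}{5}\right) \left(-8\right) - 13500 = \frac{288}{5} - 13500 = - \frac{67212}{5}$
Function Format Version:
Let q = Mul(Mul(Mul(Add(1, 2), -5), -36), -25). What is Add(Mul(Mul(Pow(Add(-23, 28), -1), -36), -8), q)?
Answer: Rational(-67212, 5) ≈ -13442.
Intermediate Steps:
q = -13500 (q = Mul(Mul(Mul(3, -5), -36), -25) = Mul(Mul(-15, -36), -25) = Mul(540, -25) = -13500)
Add(Mul(Mul(Pow(Add(-23, 28), -1), -36), -8), q) = Add(Mul(Mul(Pow(Add(-23, 28), -1), -36), -8), -13500) = Add(Mul(Mul(Pow(5, -1), -36), -8), -13500) = Add(Mul(Mul(Rational(1, 5), -36), -8), -13500) = Add(Mul(Rational(-36, 5), -8), -13500) = Add(Rational(288, 5), -13500) = Rational(-67212, 5)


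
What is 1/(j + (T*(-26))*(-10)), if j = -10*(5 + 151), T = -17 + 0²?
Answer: -1/5980 ≈ -0.00016722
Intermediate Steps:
T = -17 (T = -17 + 0 = -17)
j = -1560 (j = -10*156 = -1560)
1/(j + (T*(-26))*(-10)) = 1/(-1560 - 17*(-26)*(-10)) = 1/(-1560 + 442*(-10)) = 1/(-1560 - 4420) = 1/(-5980) = -1/5980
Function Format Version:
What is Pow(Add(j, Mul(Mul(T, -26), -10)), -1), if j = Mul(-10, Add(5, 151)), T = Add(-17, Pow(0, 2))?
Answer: Rational(-1, 5980) ≈ -0.00016722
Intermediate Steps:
T = -17 (T = Add(-17, 0) = -17)
j = -1560 (j = Mul(-10, 156) = -1560)
Pow(Add(j, Mul(Mul(T, -26), -10)), -1) = Pow(Add(-1560, Mul(Mul(-17, -26), -10)), -1) = Pow(Add(-1560, Mul(442, -10)), -1) = Pow(Add(-1560, -4420), -1) = Pow(-5980, -1) = Rational(-1, 5980)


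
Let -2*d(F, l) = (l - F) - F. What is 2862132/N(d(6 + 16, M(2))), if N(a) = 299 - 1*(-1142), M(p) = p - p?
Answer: 2862132/1441 ≈ 1986.2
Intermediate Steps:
M(p) = 0
d(F, l) = F - l/2 (d(F, l) = -((l - F) - F)/2 = -(l - 2*F)/2 = F - l/2)
N(a) = 1441 (N(a) = 299 + 1142 = 1441)
2862132/N(d(6 + 16, M(2))) = 2862132/1441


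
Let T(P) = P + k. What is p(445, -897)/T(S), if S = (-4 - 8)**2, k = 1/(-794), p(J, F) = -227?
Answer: -180238/114335 ≈ -1.5764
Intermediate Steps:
k = -1/794 ≈ -0.0012594
S = 144 (S = (-12)**2 = 144)
T(P) = -1/794 + P (T(P) = P - 1/794 = -1/794 + P)
p(445, -897)/T(S) = -227/(-1/794 + 144) = -227/114335/794 = -227*794/114335 = -180238/114335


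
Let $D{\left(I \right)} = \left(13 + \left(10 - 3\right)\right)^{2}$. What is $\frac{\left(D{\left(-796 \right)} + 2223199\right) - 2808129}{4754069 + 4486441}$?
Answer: $- \frac{58453}{924051} \approx -0.063257$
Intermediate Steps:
$D{\left(I \right)} = 400$ ($D{\left(I \right)} = \left(13 + 7\right)^{2} = 20^{2} = 400$)
$\frac{\left(D{\left(-796 \right)} + 2223199\right) - 2808129}{4754069 + 4486441} = \frac{\left(400 + 2223199\right) - 2808129}{4754069 + 4486441} = \frac{2223599 - 2808129}{9240510} = \left(-584530\right) \frac{1}{9240510} = - \frac{58453}{924051}$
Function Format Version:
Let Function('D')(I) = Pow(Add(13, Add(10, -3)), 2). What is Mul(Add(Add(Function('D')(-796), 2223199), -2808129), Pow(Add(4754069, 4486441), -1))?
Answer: Rational(-58453, 924051) ≈ -0.063257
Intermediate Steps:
Function('D')(I) = 400 (Function('D')(I) = Pow(Add(13, 7), 2) = Pow(20, 2) = 400)
Mul(Add(Add(Function('D')(-796), 2223199), -2808129), Pow(Add(4754069, 4486441), -1)) = Mul(Add(Add(400, 2223199), -2808129), Pow(Add(4754069, 4486441), -1)) = Mul(Add(2223599, -2808129), Pow(9240510, -1)) = Mul(-584530, Rational(1, 9240510)) = Rational(-58453, 924051)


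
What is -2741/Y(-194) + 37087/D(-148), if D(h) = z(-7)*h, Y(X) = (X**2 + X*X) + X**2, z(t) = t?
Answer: 523072415/14621586 ≈ 35.774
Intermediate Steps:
Y(X) = 3*X**2 (Y(X) = (X**2 + X**2) + X**2 = 2*X**2 + X**2 = 3*X**2)
D(h) = -7*h
-2741/Y(-194) + 37087/D(-148) = -2741/(3*(-194)**2) + 37087/((-7*(-148))) = -2741/(3*37636) + 37087/1036 = -2741/112908 + 37087*(1/1036) = -2741*1/112908 + 37087/1036 = -2741/112908 + 37087/1036 = 523072415/14621586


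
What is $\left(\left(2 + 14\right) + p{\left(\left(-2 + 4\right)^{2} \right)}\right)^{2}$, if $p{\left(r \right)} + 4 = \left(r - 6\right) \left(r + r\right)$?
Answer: $16$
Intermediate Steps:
$p{\left(r \right)} = -4 + 2 r \left(-6 + r\right)$ ($p{\left(r \right)} = -4 + \left(r - 6\right) \left(r + r\right) = -4 + \left(-6 + r\right) 2 r = -4 + 2 r \left(-6 + r\right)$)
$\left(\left(2 + 14\right) + p{\left(\left(-2 + 4\right)^{2} \right)}\right)^{2} = \left(\left(2 + 14\right) - \left(4 - 2 \left(-2 + 4\right)^{4} + 12 \left(-2 + 4\right)^{2}\right)\right)^{2} = \left(16 - \left(4 - 32 + 48\right)\right)^{2} = \left(16 - \left(52 - 32\right)\right)^{2} = \left(16 - 20\right)^{2} = \left(-4\right)^{2} = 16$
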